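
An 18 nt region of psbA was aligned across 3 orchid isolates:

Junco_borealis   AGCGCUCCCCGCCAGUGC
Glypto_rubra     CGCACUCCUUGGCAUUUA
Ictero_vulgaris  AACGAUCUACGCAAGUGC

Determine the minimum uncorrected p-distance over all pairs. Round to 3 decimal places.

Pairwise Hamming distances:
  Junco_borealis vs Glypto_rubra: 8
  Junco_borealis vs Ictero_vulgaris: 5
  Glypto_rubra vs Ictero_vulgaris: 12
The smallest is 5 mismatches, between Junco_borealis and Ictero_vulgaris; p = 5/18 = 0.278.

0.278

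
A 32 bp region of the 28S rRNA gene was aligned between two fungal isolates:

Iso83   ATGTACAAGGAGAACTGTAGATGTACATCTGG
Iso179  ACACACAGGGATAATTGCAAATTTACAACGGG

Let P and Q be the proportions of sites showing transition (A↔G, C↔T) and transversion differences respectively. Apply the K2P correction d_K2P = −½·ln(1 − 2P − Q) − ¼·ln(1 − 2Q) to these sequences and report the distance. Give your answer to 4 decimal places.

0.4853

Differing sites — 2:T/C (Ti); 3:G/A (Ti); 4:T/C (Ti); 8:A/G (Ti); 12:G/T (Tv); 15:C/T (Ti); 18:T/C (Ti); 20:G/A (Ti); 23:G/T (Tv); 28:T/A (Tv); 30:T/G (Tv).
Of the 11 differences, 7 transitions and 4 transversions over 32 sites: P = 7/32 = 0.218750, Q = 4/32 = 0.125000.
d = −0.5·ln(0.437500) − 0.25·ln(0.750000) = −0.5·(-0.826679) − 0.25·(-0.287682) = 0.4853.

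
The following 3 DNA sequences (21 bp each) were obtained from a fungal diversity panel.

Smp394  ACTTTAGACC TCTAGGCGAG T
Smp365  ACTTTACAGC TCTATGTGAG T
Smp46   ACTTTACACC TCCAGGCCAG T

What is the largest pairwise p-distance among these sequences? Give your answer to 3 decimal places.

0.238

Pairwise Hamming distances:
  Smp394 vs Smp365: 4
  Smp394 vs Smp46: 3
  Smp365 vs Smp46: 5
The largest is 5 mismatches, between Smp365 and Smp46; p = 5/21 = 0.238.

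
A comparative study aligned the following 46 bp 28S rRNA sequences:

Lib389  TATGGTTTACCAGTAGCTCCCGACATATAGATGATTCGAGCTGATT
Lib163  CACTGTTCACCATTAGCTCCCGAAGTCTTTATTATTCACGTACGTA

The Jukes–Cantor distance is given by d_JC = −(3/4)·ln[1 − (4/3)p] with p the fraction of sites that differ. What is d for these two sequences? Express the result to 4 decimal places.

The sequences differ at positions 1 (T/C), 3 (T/C), 4 (G/T), 8 (T/C), 13 (G/T), 24 (C/A), 25 (A/G), 27 (A/C), 29 (A/T), 30 (G/T), 33 (G/T), 38 (G/A), 39 (A/C), 41 (C/T), 42 (T/A), 43 (G/C), 44 (A/G), 46 (T/A).
p = 18/46 = 0.391304.
d = −0.75 · ln(1 − (4/3)·0.391304) = −0.75 · ln(0.478261) = −0.75 · (-0.737599) = 0.5532.

0.5532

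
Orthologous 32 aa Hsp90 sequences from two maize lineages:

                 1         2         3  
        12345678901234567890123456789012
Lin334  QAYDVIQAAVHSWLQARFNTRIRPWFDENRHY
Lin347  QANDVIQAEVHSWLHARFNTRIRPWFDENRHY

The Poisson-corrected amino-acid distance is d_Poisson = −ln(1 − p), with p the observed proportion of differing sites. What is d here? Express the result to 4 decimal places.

Mismatches occur at site 3 (Y→N), site 9 (A→E), site 15 (Q→H).
p = 3/32 = 0.093750.
d = −ln(1 − 0.093750) = −ln(0.906250) = 0.0984.

0.0984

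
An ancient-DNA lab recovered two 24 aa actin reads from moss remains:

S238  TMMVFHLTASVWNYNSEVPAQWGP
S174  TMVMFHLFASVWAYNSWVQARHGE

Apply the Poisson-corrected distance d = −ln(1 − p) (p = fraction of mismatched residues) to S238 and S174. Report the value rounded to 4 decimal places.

0.4700

Mismatches occur at site 3 (M↔V), site 4 (V↔M), site 8 (T↔F), site 13 (N↔A), site 17 (E↔W), site 19 (P↔Q), site 21 (Q↔R), site 22 (W↔H), site 24 (P↔E).
p = 9/24 = 0.375000.
d = −ln(1 − 0.375000) = −ln(0.625000) = 0.4700.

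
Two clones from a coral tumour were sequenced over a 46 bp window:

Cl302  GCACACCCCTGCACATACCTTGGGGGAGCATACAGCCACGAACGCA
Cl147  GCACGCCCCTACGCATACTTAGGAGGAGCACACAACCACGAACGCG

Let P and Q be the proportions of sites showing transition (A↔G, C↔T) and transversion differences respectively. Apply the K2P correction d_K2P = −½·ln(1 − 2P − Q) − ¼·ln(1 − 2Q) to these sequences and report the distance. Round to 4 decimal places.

Differing sites — 5:A/G (Ti); 11:G/A (Ti); 13:A/G (Ti); 19:C/T (Ti); 21:T/A (Tv); 24:G/A (Ti); 31:T/C (Ti); 35:G/A (Ti); 46:A/G (Ti).
Of the 9 differences, 8 transitions and 1 transversion over 46 sites: P = 8/46 = 0.173913, Q = 1/46 = 0.021739.
d = −0.5·ln(0.630435) − 0.25·ln(0.956522) = −0.5·(-0.461345) − 0.25·(-0.044451) = 0.2418.

0.2418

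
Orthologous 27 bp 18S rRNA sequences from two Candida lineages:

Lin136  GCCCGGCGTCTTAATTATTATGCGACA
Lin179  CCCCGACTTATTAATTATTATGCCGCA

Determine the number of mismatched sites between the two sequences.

6

Mismatches occur at site 1 (G↔C), site 6 (G↔A), site 8 (G↔T), site 10 (C↔A), site 24 (G↔C), site 25 (A↔G).
That gives 6 mismatches out of 27 aligned sites, so the Hamming distance is 6.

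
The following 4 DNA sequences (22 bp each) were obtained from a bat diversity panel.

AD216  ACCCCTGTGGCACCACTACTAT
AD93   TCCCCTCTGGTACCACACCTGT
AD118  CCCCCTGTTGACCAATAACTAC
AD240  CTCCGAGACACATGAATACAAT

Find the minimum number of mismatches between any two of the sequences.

Pairwise Hamming distances:
  AD216 vs AD93: 6
  AD216 vs AD118: 8
  AD216 vs AD240: 11
  AD93 vs AD118: 10
  AD93 vs AD240: 16
  AD118 vs AD240: 14
The smallest is 6, between AD216 and AD93.

6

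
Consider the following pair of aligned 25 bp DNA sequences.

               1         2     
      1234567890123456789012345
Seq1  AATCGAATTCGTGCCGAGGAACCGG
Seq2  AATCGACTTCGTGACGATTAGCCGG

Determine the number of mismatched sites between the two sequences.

5

Differing sites — 7:A/C; 14:C/A; 18:G/T; 19:G/T; 21:A/G.
That gives 5 mismatches out of 25 aligned sites, so the Hamming distance is 5.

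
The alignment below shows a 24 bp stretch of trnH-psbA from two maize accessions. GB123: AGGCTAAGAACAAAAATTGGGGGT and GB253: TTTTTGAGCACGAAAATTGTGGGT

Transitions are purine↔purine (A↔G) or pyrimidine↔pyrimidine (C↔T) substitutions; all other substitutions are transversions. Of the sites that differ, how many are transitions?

3

Mismatches occur at site 1 (A↔T, transversion), site 2 (G↔T, transversion), site 3 (G↔T, transversion), site 4 (C↔T, transition), site 6 (A↔G, transition), site 9 (A↔C, transversion), site 12 (A↔G, transition), site 20 (G↔T, transversion).
Of the 8 differences, 3 transitions and 5 transversions, so the answer is 3.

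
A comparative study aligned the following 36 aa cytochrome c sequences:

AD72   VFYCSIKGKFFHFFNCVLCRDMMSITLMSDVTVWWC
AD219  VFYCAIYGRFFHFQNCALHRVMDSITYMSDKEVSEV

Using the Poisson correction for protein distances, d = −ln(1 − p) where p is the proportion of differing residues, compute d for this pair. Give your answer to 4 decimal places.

Differing sites — 5:S/A; 7:K/Y; 9:K/R; 14:F/Q; 17:V/A; 19:C/H; 21:D/V; 23:M/D; 27:L/Y; 31:V/K; 32:T/E; 34:W/S; 35:W/E; 36:C/V.
p = 14/36 = 0.388889.
d = −ln(1 − 0.388889) = −ln(0.611111) = 0.4925.

0.4925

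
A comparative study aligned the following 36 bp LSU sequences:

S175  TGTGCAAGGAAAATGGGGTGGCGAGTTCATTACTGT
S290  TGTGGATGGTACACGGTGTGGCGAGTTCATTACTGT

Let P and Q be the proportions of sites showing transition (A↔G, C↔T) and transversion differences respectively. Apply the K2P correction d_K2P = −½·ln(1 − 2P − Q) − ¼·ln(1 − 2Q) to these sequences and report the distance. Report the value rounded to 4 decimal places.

0.1895

Differing sites — 5:C/G (Tv); 7:A/T (Tv); 10:A/T (Tv); 12:A/C (Tv); 14:T/C (Ti); 17:G/T (Tv).
Of the 6 differences, 1 transition and 5 transversions over 36 sites: P = 1/36 = 0.027778, Q = 5/36 = 0.138889.
d = −0.5·ln(0.805555) − 0.25·ln(0.722222) = −0.5·(-0.216224) − 0.25·(-0.325423) = 0.1895.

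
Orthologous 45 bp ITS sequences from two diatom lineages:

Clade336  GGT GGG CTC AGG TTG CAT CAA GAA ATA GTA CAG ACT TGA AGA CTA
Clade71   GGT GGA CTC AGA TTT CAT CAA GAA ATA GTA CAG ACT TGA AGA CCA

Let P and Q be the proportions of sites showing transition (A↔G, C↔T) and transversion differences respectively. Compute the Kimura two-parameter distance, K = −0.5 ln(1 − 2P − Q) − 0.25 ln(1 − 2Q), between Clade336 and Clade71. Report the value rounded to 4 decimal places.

0.0959

Mismatches occur at site 6 (G↔A, transition), site 12 (G↔A, transition), site 15 (G↔T, transversion), site 44 (T↔C, transition).
Of the 4 differences, 3 transitions and 1 transversion over 45 sites: P = 3/45 = 0.066667, Q = 1/45 = 0.022222.
d = −0.5·ln(0.844444) − 0.25·ln(0.955556) = −0.5·(-0.169077) − 0.25·(-0.045462) = 0.0959.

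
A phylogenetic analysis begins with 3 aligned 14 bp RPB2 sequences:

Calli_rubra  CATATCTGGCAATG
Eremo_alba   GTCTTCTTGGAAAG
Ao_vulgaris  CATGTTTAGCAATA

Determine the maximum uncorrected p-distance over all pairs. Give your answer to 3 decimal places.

0.643

Pairwise Hamming distances:
  Calli_rubra vs Eremo_alba: 7
  Calli_rubra vs Ao_vulgaris: 4
  Eremo_alba vs Ao_vulgaris: 9
The largest is 9 mismatches, between Eremo_alba and Ao_vulgaris; p = 9/14 = 0.643.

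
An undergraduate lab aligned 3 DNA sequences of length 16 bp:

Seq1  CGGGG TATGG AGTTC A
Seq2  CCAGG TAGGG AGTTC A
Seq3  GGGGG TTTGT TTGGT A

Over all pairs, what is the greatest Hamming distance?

Pairwise Hamming distances:
  Seq1 vs Seq2: 3
  Seq1 vs Seq3: 8
  Seq2 vs Seq3: 11
The largest is 11, between Seq2 and Seq3.

11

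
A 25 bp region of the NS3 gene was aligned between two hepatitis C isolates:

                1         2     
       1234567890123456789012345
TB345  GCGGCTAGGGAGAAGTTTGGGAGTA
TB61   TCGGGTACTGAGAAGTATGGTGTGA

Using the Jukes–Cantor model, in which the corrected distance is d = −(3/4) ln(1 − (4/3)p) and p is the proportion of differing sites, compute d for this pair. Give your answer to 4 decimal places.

0.4904

Differing sites — 1:G/T; 5:C/G; 8:G/C; 9:G/T; 17:T/A; 21:G/T; 22:A/G; 23:G/T; 24:T/G.
p = 9/25 = 0.360000.
d = −0.75 · ln(1 − (4/3)·0.360000) = −0.75 · ln(0.520000) = −0.75 · (-0.653926) = 0.4904.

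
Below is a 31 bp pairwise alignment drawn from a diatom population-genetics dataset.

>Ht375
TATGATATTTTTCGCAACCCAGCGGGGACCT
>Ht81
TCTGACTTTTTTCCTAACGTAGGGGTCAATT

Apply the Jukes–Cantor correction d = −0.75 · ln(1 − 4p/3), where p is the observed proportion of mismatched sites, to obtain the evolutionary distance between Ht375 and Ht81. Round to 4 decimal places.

0.5445

The sequences differ at positions 2 (A/C), 6 (T/C), 7 (A/T), 14 (G/C), 15 (C/T), 19 (C/G), 20 (C/T), 23 (C/G), 26 (G/T), 27 (G/C), 29 (C/A), 30 (C/T).
p = 12/31 = 0.387097.
d = −0.75 · ln(1 − (4/3)·0.387097) = −0.75 · ln(0.483871) = −0.75 · (-0.725937) = 0.5445.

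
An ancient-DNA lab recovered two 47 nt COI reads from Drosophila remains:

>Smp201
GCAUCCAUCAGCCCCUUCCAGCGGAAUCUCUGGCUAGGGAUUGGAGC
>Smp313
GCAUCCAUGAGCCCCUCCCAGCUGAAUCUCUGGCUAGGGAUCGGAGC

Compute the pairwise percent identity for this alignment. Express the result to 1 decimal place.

Differing sites — 9:C/G; 17:U/C; 23:G/U; 42:U/C.
43 of the 47 sites match, so the percent identity is 43/47 × 100 = 91.5%.

91.5%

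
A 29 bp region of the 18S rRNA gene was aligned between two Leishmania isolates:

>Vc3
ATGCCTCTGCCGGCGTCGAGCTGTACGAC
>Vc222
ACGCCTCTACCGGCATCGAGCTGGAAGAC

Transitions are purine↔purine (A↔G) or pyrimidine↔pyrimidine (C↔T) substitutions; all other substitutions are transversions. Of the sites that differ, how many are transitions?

3

Mismatches occur at site 2 (T↔C, transition), site 9 (G↔A, transition), site 15 (G↔A, transition), site 24 (T↔G, transversion), site 26 (C↔A, transversion).
Of the 5 differences, 3 transitions and 2 transversions, so the answer is 3.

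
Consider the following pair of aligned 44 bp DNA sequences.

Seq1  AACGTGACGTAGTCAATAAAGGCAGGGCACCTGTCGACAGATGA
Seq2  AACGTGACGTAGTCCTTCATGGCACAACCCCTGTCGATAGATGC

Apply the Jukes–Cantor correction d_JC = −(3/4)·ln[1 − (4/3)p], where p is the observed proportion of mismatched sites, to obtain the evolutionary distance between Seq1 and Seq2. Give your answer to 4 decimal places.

0.2708

Differing sites — 15:A/C; 16:A/T; 18:A/C; 20:A/T; 25:G/C; 26:G/A; 27:G/A; 29:A/C; 38:C/T; 44:A/C.
p = 10/44 = 0.227273.
d = −0.75 · ln(1 − (4/3)·0.227273) = −0.75 · ln(0.696969) = −0.75 · (-0.361014) = 0.2708.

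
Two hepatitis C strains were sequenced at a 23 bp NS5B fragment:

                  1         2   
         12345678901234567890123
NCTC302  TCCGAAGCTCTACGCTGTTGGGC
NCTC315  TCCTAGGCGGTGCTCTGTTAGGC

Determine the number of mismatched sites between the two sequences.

7

Differing sites — 4:G/T; 6:A/G; 9:T/G; 10:C/G; 12:A/G; 14:G/T; 20:G/A.
That gives 7 mismatches out of 23 aligned sites, so the Hamming distance is 7.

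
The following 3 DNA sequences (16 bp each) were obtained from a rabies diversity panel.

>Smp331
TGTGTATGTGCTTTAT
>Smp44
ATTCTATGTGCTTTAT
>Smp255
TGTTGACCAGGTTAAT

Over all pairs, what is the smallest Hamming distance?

3

Pairwise Hamming distances:
  Smp331 vs Smp44: 3
  Smp331 vs Smp255: 7
  Smp44 vs Smp255: 9
The smallest is 3, between Smp331 and Smp44.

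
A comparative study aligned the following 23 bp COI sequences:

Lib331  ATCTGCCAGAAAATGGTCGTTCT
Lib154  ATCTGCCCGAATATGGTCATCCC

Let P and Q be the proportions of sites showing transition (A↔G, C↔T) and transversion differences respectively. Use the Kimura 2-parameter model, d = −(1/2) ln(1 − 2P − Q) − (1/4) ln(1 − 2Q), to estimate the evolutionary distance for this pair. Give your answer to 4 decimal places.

Differing sites — 8:A/C (Tv); 12:A/T (Tv); 19:G/A (Ti); 21:T/C (Ti); 23:T/C (Ti).
Of the 5 differences, 3 transitions and 2 transversions over 23 sites: P = 3/23 = 0.130435, Q = 2/23 = 0.086957.
d = −0.5·ln(0.652173) − 0.25·ln(0.826086) = −0.5·(-0.427445) − 0.25·(-0.191056) = 0.2615.

0.2615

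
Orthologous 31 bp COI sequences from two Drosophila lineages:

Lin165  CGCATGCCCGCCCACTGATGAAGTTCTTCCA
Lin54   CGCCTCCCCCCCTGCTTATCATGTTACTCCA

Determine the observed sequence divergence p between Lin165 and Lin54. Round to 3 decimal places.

Mismatches occur at site 4 (A↔C), site 6 (G↔C), site 10 (G↔C), site 13 (C↔T), site 14 (A↔G), site 17 (G↔T), site 20 (G↔C), site 22 (A↔T), site 26 (C↔A), site 27 (T↔C).
There are 10 differences over 31 sites, so p = 10/31 = 0.323.

0.323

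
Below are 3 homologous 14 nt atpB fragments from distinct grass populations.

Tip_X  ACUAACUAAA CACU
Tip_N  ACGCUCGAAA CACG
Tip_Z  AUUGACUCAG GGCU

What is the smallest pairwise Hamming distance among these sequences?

Pairwise Hamming distances:
  Tip_X vs Tip_N: 5
  Tip_X vs Tip_Z: 6
  Tip_N vs Tip_Z: 10
The smallest is 5, between Tip_X and Tip_N.

5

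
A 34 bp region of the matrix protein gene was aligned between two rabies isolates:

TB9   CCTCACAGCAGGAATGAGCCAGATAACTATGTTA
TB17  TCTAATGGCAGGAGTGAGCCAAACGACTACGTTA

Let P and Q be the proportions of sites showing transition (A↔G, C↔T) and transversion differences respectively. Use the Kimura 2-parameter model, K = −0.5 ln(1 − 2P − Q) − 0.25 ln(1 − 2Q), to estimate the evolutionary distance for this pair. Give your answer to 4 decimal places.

0.3617

Mismatches occur at site 1 (C/T, transition), site 4 (C/A, transversion), site 6 (C/T, transition), site 7 (A/G, transition), site 14 (A/G, transition), site 22 (G/A, transition), site 24 (T/C, transition), site 25 (A/G, transition), site 30 (T/C, transition).
Of the 9 differences, 8 transitions and 1 transversion over 34 sites: P = 8/34 = 0.235294, Q = 1/34 = 0.029412.
d = −0.5·ln(0.500000) − 0.25·ln(0.941176) = −0.5·(-0.693147) − 0.25·(-0.060625) = 0.3617.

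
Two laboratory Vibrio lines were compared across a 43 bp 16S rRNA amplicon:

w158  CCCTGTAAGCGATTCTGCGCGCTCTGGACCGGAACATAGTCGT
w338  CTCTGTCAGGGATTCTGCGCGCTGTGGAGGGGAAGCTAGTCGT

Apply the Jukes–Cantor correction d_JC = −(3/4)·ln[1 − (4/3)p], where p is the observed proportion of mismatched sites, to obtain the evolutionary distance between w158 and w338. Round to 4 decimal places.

0.2138

Mismatches occur at site 2 (C↔T), site 7 (A↔C), site 10 (C↔G), site 24 (C↔G), site 29 (C↔G), site 30 (C↔G), site 35 (C↔G), site 36 (A↔C).
p = 8/43 = 0.186047.
d = −0.75 · ln(1 − (4/3)·0.186047) = −0.75 · ln(0.751937) = −0.75 · (-0.285103) = 0.2138.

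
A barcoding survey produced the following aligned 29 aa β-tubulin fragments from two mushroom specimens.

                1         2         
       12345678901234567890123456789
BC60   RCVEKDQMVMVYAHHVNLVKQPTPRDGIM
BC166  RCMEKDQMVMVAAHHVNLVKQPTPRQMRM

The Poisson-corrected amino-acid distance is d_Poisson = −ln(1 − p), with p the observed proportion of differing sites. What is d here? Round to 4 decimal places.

0.1892

Differing sites — 3:V/M; 12:Y/A; 26:D/Q; 27:G/M; 28:I/R.
p = 5/29 = 0.172414.
d = −ln(1 − 0.172414) = −ln(0.827586) = 0.1892.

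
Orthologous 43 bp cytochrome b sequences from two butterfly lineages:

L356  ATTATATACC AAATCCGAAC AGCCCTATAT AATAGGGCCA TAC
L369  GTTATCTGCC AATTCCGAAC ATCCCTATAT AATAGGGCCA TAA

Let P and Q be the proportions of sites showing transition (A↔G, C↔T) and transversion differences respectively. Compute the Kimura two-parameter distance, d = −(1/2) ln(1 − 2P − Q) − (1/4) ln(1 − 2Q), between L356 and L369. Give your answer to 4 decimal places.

0.1544

Mismatches occur at site 1 (A↔G, transition), site 6 (A↔C, transversion), site 8 (A↔G, transition), site 13 (A↔T, transversion), site 22 (G↔T, transversion), site 43 (C↔A, transversion).
Of the 6 differences, 2 transitions and 4 transversions over 43 sites: P = 2/43 = 0.046512, Q = 4/43 = 0.093023.
d = −0.5·ln(0.813953) − 0.25·ln(0.813954) = −0.5·(-0.205853) − 0.25·(-0.205851) = 0.1544.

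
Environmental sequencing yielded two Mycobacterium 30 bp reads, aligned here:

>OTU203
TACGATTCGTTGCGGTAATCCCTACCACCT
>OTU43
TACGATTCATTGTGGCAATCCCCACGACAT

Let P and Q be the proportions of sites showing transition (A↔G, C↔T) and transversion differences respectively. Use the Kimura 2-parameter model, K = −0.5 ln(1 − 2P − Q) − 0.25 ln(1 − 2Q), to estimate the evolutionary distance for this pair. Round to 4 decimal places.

Differing sites — 9:G/A (Ti); 13:C/T (Ti); 16:T/C (Ti); 23:T/C (Ti); 26:C/G (Tv); 29:C/A (Tv).
Of the 6 differences, 4 transitions and 2 transversions over 30 sites: P = 4/30 = 0.133333, Q = 2/30 = 0.066667.
d = −0.5·ln(0.666667) − 0.25·ln(0.866666) = −0.5·(-0.405465) − 0.25·(-0.143102) = 0.2385.

0.2385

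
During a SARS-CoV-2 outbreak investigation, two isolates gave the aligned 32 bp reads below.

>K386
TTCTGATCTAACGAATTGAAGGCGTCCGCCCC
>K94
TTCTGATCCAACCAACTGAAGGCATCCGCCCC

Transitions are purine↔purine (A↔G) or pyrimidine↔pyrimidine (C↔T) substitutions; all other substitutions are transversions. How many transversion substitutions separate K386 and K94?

The sequences differ at positions 9 (T/C, transition), 13 (G/C, transversion), 16 (T/C, transition), 24 (G/A, transition).
Of the 4 differences, 3 transitions and 1 transversion, so the answer is 1.

1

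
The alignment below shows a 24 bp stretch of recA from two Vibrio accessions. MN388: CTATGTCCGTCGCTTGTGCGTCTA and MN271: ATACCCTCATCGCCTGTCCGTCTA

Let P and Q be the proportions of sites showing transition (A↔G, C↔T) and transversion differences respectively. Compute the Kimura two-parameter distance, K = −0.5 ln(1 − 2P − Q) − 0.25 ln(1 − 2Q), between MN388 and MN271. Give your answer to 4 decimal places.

Mismatches occur at site 1 (C↔A, transversion), site 4 (T↔C, transition), site 5 (G↔C, transversion), site 6 (T↔C, transition), site 7 (C↔T, transition), site 9 (G↔A, transition), site 14 (T↔C, transition), site 18 (G↔C, transversion).
Of the 8 differences, 5 transitions and 3 transversions over 24 sites: P = 5/24 = 0.208333, Q = 3/24 = 0.125000.
d = −0.5·ln(0.458334) − 0.25·ln(0.750000) = −0.5·(-0.780157) − 0.25·(-0.287682) = 0.4620.

0.4620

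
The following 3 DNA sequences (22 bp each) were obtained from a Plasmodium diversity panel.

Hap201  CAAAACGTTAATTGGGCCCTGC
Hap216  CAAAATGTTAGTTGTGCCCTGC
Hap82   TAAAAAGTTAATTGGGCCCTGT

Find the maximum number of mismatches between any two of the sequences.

5

Pairwise Hamming distances:
  Hap201 vs Hap216: 3
  Hap201 vs Hap82: 3
  Hap216 vs Hap82: 5
The largest is 5, between Hap216 and Hap82.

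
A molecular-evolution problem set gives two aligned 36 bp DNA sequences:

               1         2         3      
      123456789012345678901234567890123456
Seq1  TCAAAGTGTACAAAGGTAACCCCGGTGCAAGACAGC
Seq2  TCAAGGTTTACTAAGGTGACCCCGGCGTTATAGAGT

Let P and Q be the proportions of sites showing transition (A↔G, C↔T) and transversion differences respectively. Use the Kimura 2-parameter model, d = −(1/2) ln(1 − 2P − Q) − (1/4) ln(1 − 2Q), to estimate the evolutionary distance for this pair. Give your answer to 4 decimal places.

Mismatches occur at site 5 (A→G, transition), site 8 (G→T, transversion), site 12 (A→T, transversion), site 18 (A→G, transition), site 26 (T→C, transition), site 28 (C→T, transition), site 29 (A→T, transversion), site 31 (G→T, transversion), site 33 (C→G, transversion), site 36 (C→T, transition).
Of the 10 differences, 5 transitions and 5 transversions over 36 sites: P = 5/36 = 0.138889, Q = 5/36 = 0.138889.
d = −0.5·ln(0.583333) − 0.25·ln(0.722222) = −0.5·(-0.538997) − 0.25·(-0.325423) = 0.3509.

0.3509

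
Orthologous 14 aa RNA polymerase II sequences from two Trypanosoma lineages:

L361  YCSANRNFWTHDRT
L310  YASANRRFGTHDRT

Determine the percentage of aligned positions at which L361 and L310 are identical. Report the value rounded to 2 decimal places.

78.57%

The sequences differ at positions 2 (C/A), 7 (N/R), 9 (W/G).
11 of the 14 sites match, so the percent identity is 11/14 × 100 = 78.57%.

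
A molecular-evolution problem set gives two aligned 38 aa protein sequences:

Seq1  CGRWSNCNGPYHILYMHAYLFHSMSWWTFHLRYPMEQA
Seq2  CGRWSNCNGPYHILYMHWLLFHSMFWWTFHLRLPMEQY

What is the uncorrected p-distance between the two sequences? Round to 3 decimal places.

0.132

Differing sites — 18:A/W; 19:Y/L; 25:S/F; 33:Y/L; 38:A/Y.
There are 5 differences over 38 sites, so p = 5/38 = 0.132.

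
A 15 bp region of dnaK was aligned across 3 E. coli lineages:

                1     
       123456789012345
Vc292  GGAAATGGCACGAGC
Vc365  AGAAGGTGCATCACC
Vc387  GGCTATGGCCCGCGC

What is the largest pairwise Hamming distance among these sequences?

11

Pairwise Hamming distances:
  Vc292 vs Vc365: 7
  Vc292 vs Vc387: 4
  Vc365 vs Vc387: 11
The largest is 11, between Vc365 and Vc387.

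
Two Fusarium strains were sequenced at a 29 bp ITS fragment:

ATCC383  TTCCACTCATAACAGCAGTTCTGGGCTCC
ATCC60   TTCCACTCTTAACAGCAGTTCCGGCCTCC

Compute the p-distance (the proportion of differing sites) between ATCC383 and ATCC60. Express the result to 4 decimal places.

The sequences differ at positions 9 (A/T), 22 (T/C), 25 (G/C).
There are 3 differences over 29 sites, so p = 3/29 = 0.1034.

0.1034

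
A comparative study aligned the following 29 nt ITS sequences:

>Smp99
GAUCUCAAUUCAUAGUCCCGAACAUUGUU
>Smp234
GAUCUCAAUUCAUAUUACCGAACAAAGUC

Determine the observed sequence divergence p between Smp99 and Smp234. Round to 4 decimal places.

0.1724

The sequences differ at positions 15 (G/U), 17 (C/A), 25 (U/A), 26 (U/A), 29 (U/C).
There are 5 differences over 29 sites, so p = 5/29 = 0.1724.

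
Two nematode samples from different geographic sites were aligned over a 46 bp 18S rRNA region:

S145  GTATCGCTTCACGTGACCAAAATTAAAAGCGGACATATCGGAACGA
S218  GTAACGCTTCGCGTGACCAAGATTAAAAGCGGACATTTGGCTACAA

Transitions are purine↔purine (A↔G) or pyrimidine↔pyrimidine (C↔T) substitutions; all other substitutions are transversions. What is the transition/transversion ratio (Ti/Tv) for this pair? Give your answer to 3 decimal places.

The sequences differ at positions 4 (T/A, transversion), 11 (A/G, transition), 21 (A/G, transition), 37 (A/T, transversion), 39 (C/G, transversion), 41 (G/C, transversion), 42 (A/T, transversion), 45 (G/A, transition).
Of the 8 differences, 3 transitions and 5 transversions, so Ti/Tv = 3/5 = 0.600.

0.600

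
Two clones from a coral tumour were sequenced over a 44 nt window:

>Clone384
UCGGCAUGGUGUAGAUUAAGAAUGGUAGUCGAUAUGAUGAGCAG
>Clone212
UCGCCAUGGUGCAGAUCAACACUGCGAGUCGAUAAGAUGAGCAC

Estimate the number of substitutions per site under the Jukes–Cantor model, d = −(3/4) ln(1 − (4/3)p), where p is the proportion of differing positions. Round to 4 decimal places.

Differing sites — 4:G/C; 12:U/C; 17:U/C; 20:G/C; 22:A/C; 25:G/C; 26:U/G; 35:U/A; 44:G/C.
p = 9/44 = 0.204545.
d = −0.75 · ln(1 − (4/3)·0.204545) = −0.75 · ln(0.727273) = −0.75 · (-0.318453) = 0.2388.

0.2388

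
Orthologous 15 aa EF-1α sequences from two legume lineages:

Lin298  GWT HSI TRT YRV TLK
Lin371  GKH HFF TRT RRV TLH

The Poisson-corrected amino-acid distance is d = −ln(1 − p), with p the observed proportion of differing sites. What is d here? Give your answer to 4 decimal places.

0.5108

Differing sites — 2:W/K; 3:T/H; 5:S/F; 6:I/F; 10:Y/R; 15:K/H.
p = 6/15 = 0.400000.
d = −ln(1 − 0.400000) = −ln(0.600000) = 0.5108.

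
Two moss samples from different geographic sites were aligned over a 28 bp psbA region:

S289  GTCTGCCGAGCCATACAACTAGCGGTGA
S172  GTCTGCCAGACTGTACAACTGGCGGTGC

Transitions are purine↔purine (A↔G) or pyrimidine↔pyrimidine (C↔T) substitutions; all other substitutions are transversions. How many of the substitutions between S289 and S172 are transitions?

Mismatches occur at site 8 (G↔A, transition), site 9 (A↔G, transition), site 10 (G↔A, transition), site 12 (C↔T, transition), site 13 (A↔G, transition), site 21 (A↔G, transition), site 28 (A↔C, transversion).
Of the 7 differences, 6 transitions and 1 transversion, so the answer is 6.

6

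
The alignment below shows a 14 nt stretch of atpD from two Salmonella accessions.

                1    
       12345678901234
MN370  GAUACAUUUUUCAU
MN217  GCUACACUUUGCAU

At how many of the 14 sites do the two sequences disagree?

The sequences differ at positions 2 (A/C), 7 (U/C), 11 (U/G).
That gives 3 mismatches out of 14 aligned sites, so the Hamming distance is 3.

3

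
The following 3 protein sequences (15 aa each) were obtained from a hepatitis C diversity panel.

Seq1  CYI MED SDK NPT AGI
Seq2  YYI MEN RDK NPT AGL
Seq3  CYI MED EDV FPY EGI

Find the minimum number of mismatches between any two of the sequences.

Pairwise Hamming distances:
  Seq1 vs Seq2: 4
  Seq1 vs Seq3: 5
  Seq2 vs Seq3: 8
The smallest is 4, between Seq1 and Seq2.

4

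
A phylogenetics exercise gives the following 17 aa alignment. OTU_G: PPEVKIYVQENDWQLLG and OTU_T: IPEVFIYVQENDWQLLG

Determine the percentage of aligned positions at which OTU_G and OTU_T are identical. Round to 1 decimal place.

The sequences differ at positions 1 (P/I), 5 (K/F).
15 of the 17 sites match, so the percent identity is 15/17 × 100 = 88.2%.

88.2%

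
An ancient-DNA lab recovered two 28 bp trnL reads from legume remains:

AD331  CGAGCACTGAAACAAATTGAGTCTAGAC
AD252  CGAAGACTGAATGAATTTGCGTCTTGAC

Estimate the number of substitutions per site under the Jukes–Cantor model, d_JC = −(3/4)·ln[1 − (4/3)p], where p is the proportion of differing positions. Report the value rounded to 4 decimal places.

The sequences differ at positions 4 (G/A), 5 (C/G), 12 (A/T), 13 (C/G), 16 (A/T), 20 (A/C), 25 (A/T).
p = 7/28 = 0.250000.
d = −0.75 · ln(1 − (4/3)·0.250000) = −0.75 · ln(0.666667) = −0.75 · (-0.405465) = 0.3041.

0.3041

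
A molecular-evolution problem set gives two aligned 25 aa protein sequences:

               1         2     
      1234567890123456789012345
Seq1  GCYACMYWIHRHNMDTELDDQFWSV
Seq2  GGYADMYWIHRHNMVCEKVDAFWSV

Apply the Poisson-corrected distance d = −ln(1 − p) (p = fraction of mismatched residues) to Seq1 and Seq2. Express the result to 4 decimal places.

0.3285

Mismatches occur at site 2 (C↔G), site 5 (C↔D), site 15 (D↔V), site 16 (T↔C), site 18 (L↔K), site 19 (D↔V), site 21 (Q↔A).
p = 7/25 = 0.280000.
d = −ln(1 − 0.280000) = −ln(0.720000) = 0.3285.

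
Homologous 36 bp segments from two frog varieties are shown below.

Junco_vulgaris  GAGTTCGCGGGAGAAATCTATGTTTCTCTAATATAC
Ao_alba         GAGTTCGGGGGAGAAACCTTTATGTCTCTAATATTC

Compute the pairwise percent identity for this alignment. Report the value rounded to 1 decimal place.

The sequences differ at positions 8 (C/G), 17 (T/C), 20 (A/T), 22 (G/A), 24 (T/G), 35 (A/T).
30 of the 36 sites match, so the percent identity is 30/36 × 100 = 83.3%.

83.3%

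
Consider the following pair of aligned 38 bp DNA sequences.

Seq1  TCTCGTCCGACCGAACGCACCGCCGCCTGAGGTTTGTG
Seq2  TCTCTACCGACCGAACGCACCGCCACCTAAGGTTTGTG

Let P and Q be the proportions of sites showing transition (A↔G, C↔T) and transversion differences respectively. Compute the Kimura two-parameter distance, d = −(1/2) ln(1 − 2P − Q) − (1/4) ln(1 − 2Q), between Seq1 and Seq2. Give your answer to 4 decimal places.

Differing sites — 5:G/T (Tv); 6:T/A (Tv); 25:G/A (Ti); 29:G/A (Ti).
Of the 4 differences, 2 transitions and 2 transversions over 38 sites: P = 2/38 = 0.052632, Q = 2/38 = 0.052632.
d = −0.5·ln(0.842104) − 0.25·ln(0.894736) = −0.5·(-0.171852) − 0.25·(-0.111227) = 0.1137.

0.1137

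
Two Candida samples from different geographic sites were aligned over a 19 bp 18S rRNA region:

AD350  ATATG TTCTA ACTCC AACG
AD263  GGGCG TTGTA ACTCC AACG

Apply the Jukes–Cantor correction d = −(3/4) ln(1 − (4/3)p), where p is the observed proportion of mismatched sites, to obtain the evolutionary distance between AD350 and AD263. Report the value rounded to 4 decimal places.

Mismatches occur at site 1 (A/G), site 2 (T/G), site 3 (A/G), site 4 (T/C), site 8 (C/G).
p = 5/19 = 0.263158.
d = −0.75 · ln(1 − (4/3)·0.263158) = −0.75 · ln(0.649123) = −0.75 · (-0.432133) = 0.3241.

0.3241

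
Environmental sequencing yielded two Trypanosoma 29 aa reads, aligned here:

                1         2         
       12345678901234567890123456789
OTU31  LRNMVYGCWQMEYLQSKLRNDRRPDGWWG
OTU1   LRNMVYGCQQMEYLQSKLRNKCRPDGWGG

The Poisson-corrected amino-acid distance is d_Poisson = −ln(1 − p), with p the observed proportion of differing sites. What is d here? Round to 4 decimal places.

Mismatches occur at site 9 (W↔Q), site 21 (D↔K), site 22 (R↔C), site 28 (W↔G).
p = 4/29 = 0.137931.
d = −ln(1 − 0.137931) = −ln(0.862069) = 0.1484.

0.1484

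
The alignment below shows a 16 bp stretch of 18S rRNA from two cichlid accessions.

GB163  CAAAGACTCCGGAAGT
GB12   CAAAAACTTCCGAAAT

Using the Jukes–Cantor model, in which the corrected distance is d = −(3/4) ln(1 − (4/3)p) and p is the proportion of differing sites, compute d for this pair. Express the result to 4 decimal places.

0.3041

Differing sites — 5:G/A; 9:C/T; 11:G/C; 15:G/A.
p = 4/16 = 0.250000.
d = −0.75 · ln(1 − (4/3)·0.250000) = −0.75 · ln(0.666667) = −0.75 · (-0.405465) = 0.3041.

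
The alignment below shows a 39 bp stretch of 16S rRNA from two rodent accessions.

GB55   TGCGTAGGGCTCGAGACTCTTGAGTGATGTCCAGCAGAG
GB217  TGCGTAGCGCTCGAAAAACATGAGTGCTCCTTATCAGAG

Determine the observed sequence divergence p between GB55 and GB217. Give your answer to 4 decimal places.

0.2821

The sequences differ at positions 8 (G/C), 15 (G/A), 17 (C/A), 18 (T/A), 20 (T/A), 27 (A/C), 29 (G/C), 30 (T/C), 31 (C/T), 32 (C/T), 34 (G/T).
There are 11 differences over 39 sites, so p = 11/39 = 0.2821.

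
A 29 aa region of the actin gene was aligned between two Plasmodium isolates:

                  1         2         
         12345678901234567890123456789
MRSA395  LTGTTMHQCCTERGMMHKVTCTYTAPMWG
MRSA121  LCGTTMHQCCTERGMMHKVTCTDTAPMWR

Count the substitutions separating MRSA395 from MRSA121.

3

Differing sites — 2:T/C; 23:Y/D; 29:G/R.
That gives 3 mismatches out of 29 aligned sites, so the Hamming distance is 3.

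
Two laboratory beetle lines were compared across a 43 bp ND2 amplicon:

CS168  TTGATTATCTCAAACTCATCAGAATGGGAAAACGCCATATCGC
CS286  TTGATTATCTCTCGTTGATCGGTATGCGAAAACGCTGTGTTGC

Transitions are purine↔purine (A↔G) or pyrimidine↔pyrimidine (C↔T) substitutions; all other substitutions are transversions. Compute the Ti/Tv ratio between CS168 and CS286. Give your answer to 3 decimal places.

Mismatches occur at site 12 (A/T, transversion), site 13 (A/C, transversion), site 14 (A/G, transition), site 15 (C/T, transition), site 17 (C/G, transversion), site 21 (A/G, transition), site 23 (A/T, transversion), site 27 (G/C, transversion), site 36 (C/T, transition), site 37 (A/G, transition), site 39 (A/G, transition), site 41 (C/T, transition).
Of the 12 differences, 7 transitions and 5 transversions, so Ti/Tv = 7/5 = 1.400.

1.400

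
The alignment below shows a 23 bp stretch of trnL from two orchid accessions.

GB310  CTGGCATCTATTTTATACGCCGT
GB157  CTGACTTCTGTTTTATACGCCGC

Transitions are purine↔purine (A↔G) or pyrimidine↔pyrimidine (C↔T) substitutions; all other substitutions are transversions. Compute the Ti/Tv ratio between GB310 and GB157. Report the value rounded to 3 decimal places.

3.000

The sequences differ at positions 4 (G/A, transition), 6 (A/T, transversion), 10 (A/G, transition), 23 (T/C, transition).
Of the 4 differences, 3 transitions and 1 transversion, so Ti/Tv = 3/1 = 3.000.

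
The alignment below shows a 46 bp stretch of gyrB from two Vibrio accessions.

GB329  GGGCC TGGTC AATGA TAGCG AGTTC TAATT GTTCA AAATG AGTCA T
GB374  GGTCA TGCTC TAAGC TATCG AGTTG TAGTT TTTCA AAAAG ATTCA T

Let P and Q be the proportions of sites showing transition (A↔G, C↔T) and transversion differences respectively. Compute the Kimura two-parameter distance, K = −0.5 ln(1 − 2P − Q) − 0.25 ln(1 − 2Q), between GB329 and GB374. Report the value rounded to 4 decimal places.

0.3287

Differing sites — 3:G/T (Tv); 5:C/A (Tv); 8:G/C (Tv); 11:A/T (Tv); 13:T/A (Tv); 15:A/C (Tv); 18:G/T (Tv); 25:C/G (Tv); 28:A/G (Ti); 31:G/T (Tv); 39:T/A (Tv); 42:G/T (Tv).
Of the 12 differences, 1 transition and 11 transversions over 46 sites: P = 1/46 = 0.021739, Q = 11/46 = 0.239130.
d = −0.5·ln(0.717392) − 0.25·ln(0.521740) = −0.5·(-0.332133) − 0.25·(-0.650586) = 0.3287.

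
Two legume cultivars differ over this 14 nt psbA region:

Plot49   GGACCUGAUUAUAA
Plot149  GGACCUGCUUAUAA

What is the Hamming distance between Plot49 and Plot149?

A single mismatch occurs at site 8 (A→C).
That gives 1 mismatch out of 14 aligned sites, so the Hamming distance is 1.

1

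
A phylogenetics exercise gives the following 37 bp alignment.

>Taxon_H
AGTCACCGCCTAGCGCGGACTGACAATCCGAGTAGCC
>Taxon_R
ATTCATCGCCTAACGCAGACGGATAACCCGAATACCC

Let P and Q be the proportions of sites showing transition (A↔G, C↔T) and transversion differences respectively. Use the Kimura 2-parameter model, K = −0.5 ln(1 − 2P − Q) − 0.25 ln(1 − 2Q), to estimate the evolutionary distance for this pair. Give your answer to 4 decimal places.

0.3042

Differing sites — 2:G/T (Tv); 6:C/T (Ti); 13:G/A (Ti); 17:G/A (Ti); 21:T/G (Tv); 24:C/T (Ti); 27:T/C (Ti); 32:G/A (Ti); 35:G/C (Tv).
Of the 9 differences, 6 transitions and 3 transversions over 37 sites: P = 6/37 = 0.162162, Q = 3/37 = 0.081081.
d = −0.5·ln(0.594595) − 0.25·ln(0.837838) = −0.5·(-0.519875) − 0.25·(-0.176931) = 0.3042.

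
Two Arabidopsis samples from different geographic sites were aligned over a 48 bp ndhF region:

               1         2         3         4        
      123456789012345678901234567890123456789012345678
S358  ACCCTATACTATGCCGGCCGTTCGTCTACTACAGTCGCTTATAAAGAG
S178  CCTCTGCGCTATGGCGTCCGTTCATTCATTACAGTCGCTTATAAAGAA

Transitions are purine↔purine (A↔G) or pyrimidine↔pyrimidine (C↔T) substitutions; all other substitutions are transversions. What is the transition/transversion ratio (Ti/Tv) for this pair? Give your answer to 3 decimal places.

3.000

The sequences differ at positions 1 (A/C, transversion), 3 (C/T, transition), 6 (A/G, transition), 7 (T/C, transition), 8 (A/G, transition), 14 (C/G, transversion), 17 (G/T, transversion), 24 (G/A, transition), 26 (C/T, transition), 27 (T/C, transition), 29 (C/T, transition), 48 (G/A, transition).
Of the 12 differences, 9 transitions and 3 transversions, so Ti/Tv = 9/3 = 3.000.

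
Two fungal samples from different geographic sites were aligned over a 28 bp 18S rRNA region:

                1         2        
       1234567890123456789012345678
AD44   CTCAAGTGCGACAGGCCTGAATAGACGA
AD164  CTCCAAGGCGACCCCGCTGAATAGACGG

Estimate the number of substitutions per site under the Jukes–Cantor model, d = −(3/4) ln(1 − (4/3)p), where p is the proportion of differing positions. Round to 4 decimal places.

0.3597

Differing sites — 4:A/C; 6:G/A; 7:T/G; 13:A/C; 14:G/C; 15:G/C; 16:C/G; 28:A/G.
p = 8/28 = 0.285714.
d = −0.75 · ln(1 − (4/3)·0.285714) = −0.75 · ln(0.619048) = −0.75 · (-0.479572) = 0.3597.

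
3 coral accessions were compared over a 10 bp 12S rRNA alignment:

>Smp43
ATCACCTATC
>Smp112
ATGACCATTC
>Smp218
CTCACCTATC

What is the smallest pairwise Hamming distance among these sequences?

Pairwise Hamming distances:
  Smp43 vs Smp112: 3
  Smp43 vs Smp218: 1
  Smp112 vs Smp218: 4
The smallest is 1, between Smp43 and Smp218.

1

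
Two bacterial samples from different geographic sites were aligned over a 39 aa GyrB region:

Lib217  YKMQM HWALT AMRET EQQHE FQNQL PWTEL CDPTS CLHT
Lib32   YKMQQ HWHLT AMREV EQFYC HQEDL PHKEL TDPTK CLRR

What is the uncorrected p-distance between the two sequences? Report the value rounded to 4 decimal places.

0.3846

Differing sites — 5:M/Q; 8:A/H; 15:T/V; 18:Q/F; 19:H/Y; 20:E/C; 21:F/H; 23:N/E; 24:Q/D; 27:W/H; 28:T/K; 31:C/T; 35:S/K; 38:H/R; 39:T/R.
There are 15 differences over 39 sites, so p = 15/39 = 0.3846.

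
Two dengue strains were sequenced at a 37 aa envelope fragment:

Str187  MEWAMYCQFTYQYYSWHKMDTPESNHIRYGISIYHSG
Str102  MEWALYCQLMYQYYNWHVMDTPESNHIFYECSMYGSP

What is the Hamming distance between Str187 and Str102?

11

Mismatches occur at site 5 (M→L), site 9 (F→L), site 10 (T→M), site 15 (S→N), site 18 (K→V), site 28 (R→F), site 30 (G→E), site 31 (I→C), site 33 (I→M), site 35 (H→G), site 37 (G→P).
That gives 11 mismatches out of 37 aligned sites, so the Hamming distance is 11.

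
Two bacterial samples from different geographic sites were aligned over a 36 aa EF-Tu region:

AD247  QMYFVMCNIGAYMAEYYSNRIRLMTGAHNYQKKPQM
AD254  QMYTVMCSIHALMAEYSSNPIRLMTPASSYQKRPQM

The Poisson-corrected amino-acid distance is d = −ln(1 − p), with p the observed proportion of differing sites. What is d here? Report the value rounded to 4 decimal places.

0.3254

Differing sites — 4:F/T; 8:N/S; 10:G/H; 12:Y/L; 17:Y/S; 20:R/P; 26:G/P; 28:H/S; 29:N/S; 33:K/R.
p = 10/36 = 0.277778.
d = −ln(1 − 0.277778) = −ln(0.722222) = 0.3254.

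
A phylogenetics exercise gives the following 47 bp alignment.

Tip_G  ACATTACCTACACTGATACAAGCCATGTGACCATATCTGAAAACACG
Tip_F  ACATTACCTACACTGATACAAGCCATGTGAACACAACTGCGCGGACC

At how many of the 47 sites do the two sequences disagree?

9

The sequences differ at positions 31 (C/A), 34 (T/C), 36 (T/A), 40 (A/C), 41 (A/G), 42 (A/C), 43 (A/G), 44 (C/G), 47 (G/C).
That gives 9 mismatches out of 47 aligned sites, so the Hamming distance is 9.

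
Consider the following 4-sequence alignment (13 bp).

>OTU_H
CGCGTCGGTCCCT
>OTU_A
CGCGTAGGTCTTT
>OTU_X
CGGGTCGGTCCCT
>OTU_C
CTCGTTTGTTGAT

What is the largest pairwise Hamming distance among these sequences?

Pairwise Hamming distances:
  OTU_H vs OTU_A: 3
  OTU_H vs OTU_X: 1
  OTU_H vs OTU_C: 6
  OTU_A vs OTU_X: 4
  OTU_A vs OTU_C: 6
  OTU_X vs OTU_C: 7
The largest is 7, between OTU_X and OTU_C.

7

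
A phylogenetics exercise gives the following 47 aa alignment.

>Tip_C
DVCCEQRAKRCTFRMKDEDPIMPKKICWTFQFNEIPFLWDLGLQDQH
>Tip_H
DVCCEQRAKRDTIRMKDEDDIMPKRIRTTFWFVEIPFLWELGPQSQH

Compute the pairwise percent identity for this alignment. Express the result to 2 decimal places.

Differing sites — 11:C/D; 13:F/I; 20:P/D; 25:K/R; 27:C/R; 28:W/T; 31:Q/W; 33:N/V; 40:D/E; 43:L/P; 45:D/S.
36 of the 47 sites match, so the percent identity is 36/47 × 100 = 76.60%.

76.60%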